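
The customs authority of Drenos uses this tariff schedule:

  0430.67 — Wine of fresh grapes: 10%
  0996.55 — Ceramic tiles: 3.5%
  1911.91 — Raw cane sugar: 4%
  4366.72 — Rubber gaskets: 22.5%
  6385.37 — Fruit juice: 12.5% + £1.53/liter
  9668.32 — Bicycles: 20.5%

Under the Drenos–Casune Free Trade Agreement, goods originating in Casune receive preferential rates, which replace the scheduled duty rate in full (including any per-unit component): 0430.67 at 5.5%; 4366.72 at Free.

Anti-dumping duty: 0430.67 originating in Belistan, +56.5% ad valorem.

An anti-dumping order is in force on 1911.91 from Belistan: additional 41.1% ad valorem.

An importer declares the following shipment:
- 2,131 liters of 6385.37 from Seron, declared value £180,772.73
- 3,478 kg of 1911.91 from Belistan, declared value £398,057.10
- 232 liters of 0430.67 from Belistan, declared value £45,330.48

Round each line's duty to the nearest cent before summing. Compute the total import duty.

£235,525.54

Line 1 (6385.37, Seron, 2,131 liters, £180,772.73):
Base rate for 6385.37 is 12.5% + £1.53/liter.
Duty = £180,772.73 × 12.5% + 2,131 × £1.53 = £25,857.02.
Line 2 (1911.91, Belistan, 3,478 kg, £398,057.10):
Base rate for 1911.91 is 4%.
Additional duty on 1911.91 from Belistan: +41.1%. Applied ad valorem rate: 4% + 41.1% = 45.1%.
Duty = £398,057.10 × 45.1% = £179,523.75.
Line 3 (0430.67, Belistan, 232 liters, £45,330.48):
Base rate for 0430.67 is 10%.
0430.67 has an FTA preferential rate, but origin Belistan is not Casune; base rate stands.
Additional duty on 0430.67 from Belistan: +56.5%. Applied ad valorem rate: 10% + 56.5% = 66.5%.
Duty = £45,330.48 × 66.5% = £30,144.77.
Total = £25,857.02 + £179,523.75 + £30,144.77 = £235,525.54.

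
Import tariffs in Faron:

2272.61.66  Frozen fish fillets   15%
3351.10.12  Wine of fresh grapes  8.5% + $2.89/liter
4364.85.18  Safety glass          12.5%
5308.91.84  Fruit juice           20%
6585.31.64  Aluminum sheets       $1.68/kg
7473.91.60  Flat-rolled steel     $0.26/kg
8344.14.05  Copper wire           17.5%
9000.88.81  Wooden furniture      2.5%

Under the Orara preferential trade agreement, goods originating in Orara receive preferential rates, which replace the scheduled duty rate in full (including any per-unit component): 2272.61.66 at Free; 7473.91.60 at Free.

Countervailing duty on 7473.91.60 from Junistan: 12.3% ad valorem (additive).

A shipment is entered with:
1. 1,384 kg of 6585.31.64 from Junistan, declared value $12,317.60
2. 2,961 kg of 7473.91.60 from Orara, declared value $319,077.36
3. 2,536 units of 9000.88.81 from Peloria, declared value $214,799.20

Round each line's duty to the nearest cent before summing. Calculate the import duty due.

Line 1 (6585.31.64, Junistan, 1,384 kg, $12,317.60):
Base rate for 6585.31.64 is $1.68/kg.
Duty = 1,384 × $1.68 = $2,325.12.
Line 2 (7473.91.60, Orara, 2,961 kg, $319,077.36):
Base rate for 7473.91.60 is $0.26/kg.
Origin Orara qualifies under the Faron–Orara agreement and 7473.91.60 is covered: preferential rate Free applies instead.
The additional-duty order on 7473.91.60 targets Junistan, not Orara; it does not apply.
Duty = $319,077.36 × 0% = $0.00.
Line 3 (9000.88.81, Peloria, 2,536 units, $214,799.20):
Base rate for 9000.88.81 is 2.5%.
Duty = $214,799.20 × 2.5% = $5,369.98.
Total = $2,325.12 + $0.00 + $5,369.98 = $7,695.10.

$7,695.10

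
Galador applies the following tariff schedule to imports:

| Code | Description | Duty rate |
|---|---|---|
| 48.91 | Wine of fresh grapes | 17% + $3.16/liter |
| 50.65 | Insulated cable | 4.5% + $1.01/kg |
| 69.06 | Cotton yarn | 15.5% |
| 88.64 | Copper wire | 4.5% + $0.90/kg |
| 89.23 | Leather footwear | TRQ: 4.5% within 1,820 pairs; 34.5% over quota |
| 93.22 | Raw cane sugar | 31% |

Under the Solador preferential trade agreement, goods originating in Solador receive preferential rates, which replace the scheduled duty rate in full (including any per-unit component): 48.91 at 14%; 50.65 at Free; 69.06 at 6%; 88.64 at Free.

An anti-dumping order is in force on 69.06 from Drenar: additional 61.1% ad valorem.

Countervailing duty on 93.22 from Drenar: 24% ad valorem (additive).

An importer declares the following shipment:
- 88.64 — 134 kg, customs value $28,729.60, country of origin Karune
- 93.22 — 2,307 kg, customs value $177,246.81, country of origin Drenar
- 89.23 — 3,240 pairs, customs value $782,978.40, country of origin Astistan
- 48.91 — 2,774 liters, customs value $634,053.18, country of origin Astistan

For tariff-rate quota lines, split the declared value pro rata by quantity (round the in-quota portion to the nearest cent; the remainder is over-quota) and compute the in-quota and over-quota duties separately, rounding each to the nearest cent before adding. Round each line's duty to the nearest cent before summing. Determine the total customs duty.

Line 1 (88.64, Karune, 134 kg, $28,729.60):
Base rate for 88.64 is 4.5% + $0.90/kg.
88.64 has an FTA preferential rate, but origin Karune is not Solador; base rate stands.
Duty = $28,729.60 × 4.5% + 134 × $0.90 = $1,413.43.
Line 2 (93.22, Drenar, 2,307 kg, $177,246.81):
Base rate for 93.22 is 31%.
Additional duty on 93.22 from Drenar: +24%. Applied ad valorem rate: 31% + 24% = 55%.
Duty = $177,246.81 × 55% = $97,485.75.
Line 3 (89.23, Astistan, 3,240 pairs, $782,978.40):
Code 89.23 is under a tariff-rate quota (threshold 1,820 pairs). In-quota: 1,820 pairs at 4.5%; over-quota: 1,420 pairs at 34.5%.
Pro-rata value split: in-quota = $782,978.40 × 1,820/3,240 = $439,821.20; over-quota = $782,978.40 − $439,821.20 = $343,157.20.
In-quota duty = $439,821.20 × 4.5% = $19,791.95. Over-quota duty = $343,157.20 × 34.5% = $118,389.23.
Line duty = $19,791.95 + $118,389.23 = $138,181.18.
Line 4 (48.91, Astistan, 2,774 liters, $634,053.18):
Base rate for 48.91 is 17% + $3.16/liter.
48.91 has an FTA preferential rate, but origin Astistan is not Solador; base rate stands.
Duty = $634,053.18 × 17% + 2,774 × $3.16 = $116,554.88.
Total = $1,413.43 + $97,485.75 + $138,181.18 + $116,554.88 = $353,635.24.

$353,635.24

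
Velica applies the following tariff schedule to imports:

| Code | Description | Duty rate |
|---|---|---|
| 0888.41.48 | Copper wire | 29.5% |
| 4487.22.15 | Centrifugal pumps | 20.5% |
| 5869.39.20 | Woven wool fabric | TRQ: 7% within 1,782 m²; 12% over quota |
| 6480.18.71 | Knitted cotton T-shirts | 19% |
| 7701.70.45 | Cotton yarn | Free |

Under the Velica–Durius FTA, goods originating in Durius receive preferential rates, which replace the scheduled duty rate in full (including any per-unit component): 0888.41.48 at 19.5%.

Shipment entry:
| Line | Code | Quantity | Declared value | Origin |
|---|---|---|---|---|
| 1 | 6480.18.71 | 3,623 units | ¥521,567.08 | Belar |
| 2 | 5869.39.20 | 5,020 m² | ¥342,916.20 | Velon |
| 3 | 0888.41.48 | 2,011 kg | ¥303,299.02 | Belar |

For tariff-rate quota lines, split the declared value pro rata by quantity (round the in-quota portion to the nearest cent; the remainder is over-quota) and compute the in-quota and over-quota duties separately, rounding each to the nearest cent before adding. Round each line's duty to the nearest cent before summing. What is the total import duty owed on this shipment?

¥223,634.48

Line 1 (6480.18.71, Belar, 3,623 units, ¥521,567.08):
Base rate for 6480.18.71 is 19%.
Duty = ¥521,567.08 × 19% = ¥99,097.75.
Line 2 (5869.39.20, Velon, 5,020 m², ¥342,916.20):
Code 5869.39.20 is under a tariff-rate quota (threshold 1,782 m²). In-quota: 1,782 m² at 7%; over-quota: 3,238 m² at 12%.
Pro-rata value split: in-quota = ¥342,916.20 × 1,782/5,020 = ¥121,728.42; over-quota = ¥342,916.20 − ¥121,728.42 = ¥221,187.78.
In-quota duty = ¥121,728.42 × 7% = ¥8,520.99. Over-quota duty = ¥221,187.78 × 12% = ¥26,542.53.
Line duty = ¥8,520.99 + ¥26,542.53 = ¥35,063.52.
Line 3 (0888.41.48, Belar, 2,011 kg, ¥303,299.02):
Base rate for 0888.41.48 is 29.5%.
0888.41.48 has an FTA preferential rate, but origin Belar is not Durius; base rate stands.
Duty = ¥303,299.02 × 29.5% = ¥89,473.21.
Total = ¥99,097.75 + ¥35,063.52 + ¥89,473.21 = ¥223,634.48.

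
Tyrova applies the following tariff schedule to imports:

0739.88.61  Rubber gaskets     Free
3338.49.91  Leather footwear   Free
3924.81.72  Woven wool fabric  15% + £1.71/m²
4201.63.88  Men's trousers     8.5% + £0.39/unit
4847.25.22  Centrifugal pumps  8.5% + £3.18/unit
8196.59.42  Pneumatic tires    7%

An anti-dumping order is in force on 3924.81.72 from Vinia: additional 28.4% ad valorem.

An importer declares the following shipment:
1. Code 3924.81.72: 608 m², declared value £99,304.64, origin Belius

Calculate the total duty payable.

£15,935.38

Line 1 (3924.81.72, Belius, 608 m², £99,304.64):
Base rate for 3924.81.72 is 15% + £1.71/m².
The additional-duty order on 3924.81.72 targets Vinia, not Belius; it does not apply.
Duty = £99,304.64 × 15% + 608 × £1.71 = £15,935.38.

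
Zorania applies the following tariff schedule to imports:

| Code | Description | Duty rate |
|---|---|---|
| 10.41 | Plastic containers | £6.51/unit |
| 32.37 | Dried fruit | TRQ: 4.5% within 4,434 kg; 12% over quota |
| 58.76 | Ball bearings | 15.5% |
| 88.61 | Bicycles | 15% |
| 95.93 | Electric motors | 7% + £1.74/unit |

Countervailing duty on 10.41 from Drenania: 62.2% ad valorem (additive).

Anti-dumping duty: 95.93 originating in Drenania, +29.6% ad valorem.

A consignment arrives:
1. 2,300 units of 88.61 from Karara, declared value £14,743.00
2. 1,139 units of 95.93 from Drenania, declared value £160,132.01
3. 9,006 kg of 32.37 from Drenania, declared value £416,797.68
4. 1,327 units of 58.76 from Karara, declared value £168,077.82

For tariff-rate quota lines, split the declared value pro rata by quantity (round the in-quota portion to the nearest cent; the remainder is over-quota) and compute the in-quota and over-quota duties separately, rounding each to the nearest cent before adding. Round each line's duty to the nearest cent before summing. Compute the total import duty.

Line 1 (88.61, Karara, 2,300 units, £14,743.00):
Base rate for 88.61 is 15%.
Duty = £14,743.00 × 15% = £2,211.45.
Line 2 (95.93, Drenania, 1,139 units, £160,132.01):
Base rate for 95.93 is 7% + £1.74/unit.
Additional duty on 95.93 from Drenania: +29.6%. Applied ad valorem rate: 7% + 29.6% = 36.6%.
Duty = £160,132.01 × 36.6% + 1,139 × £1.74 = £60,590.18.
Line 3 (32.37, Drenania, 9,006 kg, £416,797.68):
Code 32.37 is under a tariff-rate quota (threshold 4,434 kg). In-quota: 4,434 kg at 4.5%; over-quota: 4,572 kg at 12%.
Pro-rata value split: in-quota = £416,797.68 × 4,434/9,006 = £205,205.52; over-quota = £416,797.68 − £205,205.52 = £211,592.16.
In-quota duty = £205,205.52 × 4.5% = £9,234.25. Over-quota duty = £211,592.16 × 12% = £25,391.06.
Line duty = £9,234.25 + £25,391.06 = £34,625.31.
Line 4 (58.76, Karara, 1,327 units, £168,077.82):
Base rate for 58.76 is 15.5%.
Duty = £168,077.82 × 15.5% = £26,052.06.
Total = £2,211.45 + £60,590.18 + £34,625.31 + £26,052.06 = £123,479.00.

£123,479.00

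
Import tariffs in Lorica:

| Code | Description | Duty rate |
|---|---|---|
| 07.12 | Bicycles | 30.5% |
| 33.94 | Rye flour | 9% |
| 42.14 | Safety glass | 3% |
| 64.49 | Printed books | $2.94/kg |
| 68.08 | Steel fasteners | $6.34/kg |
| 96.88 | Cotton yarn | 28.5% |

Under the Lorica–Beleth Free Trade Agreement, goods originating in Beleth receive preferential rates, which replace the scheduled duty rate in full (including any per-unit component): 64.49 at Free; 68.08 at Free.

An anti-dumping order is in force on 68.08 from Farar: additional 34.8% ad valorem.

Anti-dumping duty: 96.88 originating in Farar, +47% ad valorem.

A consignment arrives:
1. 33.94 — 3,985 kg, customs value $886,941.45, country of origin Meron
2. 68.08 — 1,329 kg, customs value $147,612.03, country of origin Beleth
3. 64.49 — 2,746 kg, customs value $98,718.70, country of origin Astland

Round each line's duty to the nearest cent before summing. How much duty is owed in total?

$87,897.97

Line 1 (33.94, Meron, 3,985 kg, $886,941.45):
Base rate for 33.94 is 9%.
Duty = $886,941.45 × 9% = $79,824.73.
Line 2 (68.08, Beleth, 1,329 kg, $147,612.03):
Base rate for 68.08 is $6.34/kg.
Origin Beleth qualifies under the Lorica–Beleth agreement and 68.08 is covered: preferential rate Free applies instead.
The additional-duty order on 68.08 targets Farar, not Beleth; it does not apply.
Duty = $147,612.03 × 0% = $0.00.
Line 3 (64.49, Astland, 2,746 kg, $98,718.70):
Base rate for 64.49 is $2.94/kg.
64.49 has an FTA preferential rate, but origin Astland is not Beleth; base rate stands.
Duty = 2,746 × $2.94 = $8,073.24.
Total = $79,824.73 + $0.00 + $8,073.24 = $87,897.97.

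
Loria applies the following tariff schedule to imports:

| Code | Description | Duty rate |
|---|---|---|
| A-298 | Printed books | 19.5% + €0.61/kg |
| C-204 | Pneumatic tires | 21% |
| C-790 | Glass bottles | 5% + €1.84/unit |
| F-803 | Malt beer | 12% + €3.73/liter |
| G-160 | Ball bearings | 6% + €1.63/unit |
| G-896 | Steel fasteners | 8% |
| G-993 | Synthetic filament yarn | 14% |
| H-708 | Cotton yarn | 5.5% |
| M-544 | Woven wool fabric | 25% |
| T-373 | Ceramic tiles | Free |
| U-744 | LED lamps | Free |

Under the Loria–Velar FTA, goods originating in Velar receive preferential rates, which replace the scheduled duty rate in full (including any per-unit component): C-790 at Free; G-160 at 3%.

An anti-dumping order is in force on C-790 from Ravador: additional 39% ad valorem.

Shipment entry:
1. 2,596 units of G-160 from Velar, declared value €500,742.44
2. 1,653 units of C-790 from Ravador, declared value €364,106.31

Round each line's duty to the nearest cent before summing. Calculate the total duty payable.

€178,270.57

Line 1 (G-160, Velar, 2,596 units, €500,742.44):
Base rate for G-160 is 6% + €1.63/unit.
Origin Velar qualifies under the Loria–Velar agreement and G-160 is covered: preferential rate 3% applies instead.
Duty = €500,742.44 × 3% = €15,022.27.
Line 2 (C-790, Ravador, 1,653 units, €364,106.31):
Base rate for C-790 is 5% + €1.84/unit.
C-790 has an FTA preferential rate, but origin Ravador is not Velar; base rate stands.
Additional duty on C-790 from Ravador: +39%. Applied ad valorem rate: 5% + 39% = 44%.
Duty = €364,106.31 × 44% + 1,653 × €1.84 = €163,248.30.
Total = €15,022.27 + €163,248.30 = €178,270.57.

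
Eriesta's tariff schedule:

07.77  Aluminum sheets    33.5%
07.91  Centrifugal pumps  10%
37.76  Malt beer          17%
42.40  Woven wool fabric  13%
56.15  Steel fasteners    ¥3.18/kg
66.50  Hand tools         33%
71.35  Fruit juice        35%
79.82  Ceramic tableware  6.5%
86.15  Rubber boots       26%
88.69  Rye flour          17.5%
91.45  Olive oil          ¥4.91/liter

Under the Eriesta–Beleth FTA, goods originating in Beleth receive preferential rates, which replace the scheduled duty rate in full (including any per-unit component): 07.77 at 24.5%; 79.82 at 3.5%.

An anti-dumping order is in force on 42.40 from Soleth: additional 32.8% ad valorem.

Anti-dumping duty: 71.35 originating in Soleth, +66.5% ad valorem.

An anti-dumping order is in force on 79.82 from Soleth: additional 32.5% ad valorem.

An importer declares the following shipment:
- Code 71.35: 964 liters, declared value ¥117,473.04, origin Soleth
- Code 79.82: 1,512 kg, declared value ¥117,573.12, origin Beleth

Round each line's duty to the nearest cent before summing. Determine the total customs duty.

¥123,350.20

Line 1 (71.35, Soleth, 964 liters, ¥117,473.04):
Base rate for 71.35 is 35%.
Additional duty on 71.35 from Soleth: +66.5%. Applied ad valorem rate: 35% + 66.5% = 101.5%.
Duty = ¥117,473.04 × 101.5% = ¥119,235.14.
Line 2 (79.82, Beleth, 1,512 kg, ¥117,573.12):
Base rate for 79.82 is 6.5%.
Origin Beleth qualifies under the Eriesta–Beleth agreement and 79.82 is covered: preferential rate 3.5% applies instead.
The additional-duty order on 79.82 targets Soleth, not Beleth; it does not apply.
Duty = ¥117,573.12 × 3.5% = ¥4,115.06.
Total = ¥119,235.14 + ¥4,115.06 = ¥123,350.20.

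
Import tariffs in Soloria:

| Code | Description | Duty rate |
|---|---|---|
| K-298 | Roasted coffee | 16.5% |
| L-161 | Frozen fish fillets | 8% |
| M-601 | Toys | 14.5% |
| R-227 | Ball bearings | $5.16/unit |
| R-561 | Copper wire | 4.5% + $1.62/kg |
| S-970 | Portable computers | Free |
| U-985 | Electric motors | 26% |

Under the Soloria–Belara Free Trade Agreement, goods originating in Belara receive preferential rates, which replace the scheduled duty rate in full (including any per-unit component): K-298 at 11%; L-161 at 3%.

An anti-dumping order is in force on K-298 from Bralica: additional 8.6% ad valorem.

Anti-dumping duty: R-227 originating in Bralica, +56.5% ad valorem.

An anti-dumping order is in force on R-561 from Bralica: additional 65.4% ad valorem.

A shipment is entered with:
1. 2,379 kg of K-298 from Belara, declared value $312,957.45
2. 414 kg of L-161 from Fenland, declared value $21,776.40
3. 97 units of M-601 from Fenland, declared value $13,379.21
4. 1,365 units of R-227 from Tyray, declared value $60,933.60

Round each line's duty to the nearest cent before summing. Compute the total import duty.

Line 1 (K-298, Belara, 2,379 kg, $312,957.45):
Base rate for K-298 is 16.5%.
Origin Belara qualifies under the Soloria–Belara agreement and K-298 is covered: preferential rate 11% applies instead.
The additional-duty order on K-298 targets Bralica, not Belara; it does not apply.
Duty = $312,957.45 × 11% = $34,425.32.
Line 2 (L-161, Fenland, 414 kg, $21,776.40):
Base rate for L-161 is 8%.
L-161 has an FTA preferential rate, but origin Fenland is not Belara; base rate stands.
Duty = $21,776.40 × 8% = $1,742.11.
Line 3 (M-601, Fenland, 97 units, $13,379.21):
Base rate for M-601 is 14.5%.
Duty = $13,379.21 × 14.5% = $1,939.99.
Line 4 (R-227, Tyray, 1,365 units, $60,933.60):
Base rate for R-227 is $5.16/unit.
The additional-duty order on R-227 targets Bralica, not Tyray; it does not apply.
Duty = 1,365 × $5.16 = $7,043.40.
Total = $34,425.32 + $1,742.11 + $1,939.99 + $7,043.40 = $45,150.82.

$45,150.82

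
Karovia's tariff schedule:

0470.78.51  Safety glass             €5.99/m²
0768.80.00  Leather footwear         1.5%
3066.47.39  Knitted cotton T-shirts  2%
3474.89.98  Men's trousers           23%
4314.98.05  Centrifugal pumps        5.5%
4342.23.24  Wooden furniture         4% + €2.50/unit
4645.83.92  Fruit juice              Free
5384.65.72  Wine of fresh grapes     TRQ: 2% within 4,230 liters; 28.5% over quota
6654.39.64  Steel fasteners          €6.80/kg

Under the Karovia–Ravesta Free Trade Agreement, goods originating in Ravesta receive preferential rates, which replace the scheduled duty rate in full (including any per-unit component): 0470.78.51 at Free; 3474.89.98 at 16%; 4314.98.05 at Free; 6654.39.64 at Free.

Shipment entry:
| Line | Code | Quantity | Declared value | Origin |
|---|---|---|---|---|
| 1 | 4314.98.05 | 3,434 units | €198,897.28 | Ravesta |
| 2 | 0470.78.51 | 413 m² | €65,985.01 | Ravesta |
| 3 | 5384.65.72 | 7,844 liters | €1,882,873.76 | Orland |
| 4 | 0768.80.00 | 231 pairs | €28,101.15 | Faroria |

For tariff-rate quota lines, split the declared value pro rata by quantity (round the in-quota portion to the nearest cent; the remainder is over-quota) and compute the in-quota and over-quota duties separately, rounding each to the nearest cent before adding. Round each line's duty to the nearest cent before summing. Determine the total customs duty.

Line 1 (4314.98.05, Ravesta, 3,434 units, €198,897.28):
Base rate for 4314.98.05 is 5.5%.
Origin Ravesta qualifies under the Karovia–Ravesta agreement and 4314.98.05 is covered: preferential rate Free applies instead.
Duty = €198,897.28 × 0% = €0.00.
Line 2 (0470.78.51, Ravesta, 413 m², €65,985.01):
Base rate for 0470.78.51 is €5.99/m².
Origin Ravesta qualifies under the Karovia–Ravesta agreement and 0470.78.51 is covered: preferential rate Free applies instead.
Duty = €65,985.01 × 0% = €0.00.
Line 3 (5384.65.72, Orland, 7,844 liters, €1,882,873.76):
Code 5384.65.72 is under a tariff-rate quota (threshold 4,230 liters). In-quota: 4,230 liters at 2%; over-quota: 3,614 liters at 28.5%.
Pro-rata value split: in-quota = €1,882,873.76 × 4,230/7,844 = €1,015,369.20; over-quota = €1,882,873.76 − €1,015,369.20 = €867,504.56.
In-quota duty = €1,015,369.20 × 2% = €20,307.38. Over-quota duty = €867,504.56 × 28.5% = €247,238.80.
Line duty = €20,307.38 + €247,238.80 = €267,546.18.
Line 4 (0768.80.00, Faroria, 231 pairs, €28,101.15):
Base rate for 0768.80.00 is 1.5%.
Duty = €28,101.15 × 1.5% = €421.52.
Total = €0.00 + €0.00 + €267,546.18 + €421.52 = €267,967.70.

€267,967.70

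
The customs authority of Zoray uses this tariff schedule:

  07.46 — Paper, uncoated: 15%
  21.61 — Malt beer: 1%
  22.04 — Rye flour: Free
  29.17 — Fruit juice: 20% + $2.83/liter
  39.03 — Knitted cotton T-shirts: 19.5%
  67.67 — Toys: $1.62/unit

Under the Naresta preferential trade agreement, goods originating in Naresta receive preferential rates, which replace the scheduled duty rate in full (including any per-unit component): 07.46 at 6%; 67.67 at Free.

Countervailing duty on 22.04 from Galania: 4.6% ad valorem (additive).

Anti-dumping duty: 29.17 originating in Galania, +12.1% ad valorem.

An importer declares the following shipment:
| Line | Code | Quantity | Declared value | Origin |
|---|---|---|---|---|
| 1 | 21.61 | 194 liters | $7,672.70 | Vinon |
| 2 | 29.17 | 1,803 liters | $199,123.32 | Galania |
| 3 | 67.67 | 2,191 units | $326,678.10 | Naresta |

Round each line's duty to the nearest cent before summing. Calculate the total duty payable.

Line 1 (21.61, Vinon, 194 liters, $7,672.70):
Base rate for 21.61 is 1%.
Duty = $7,672.70 × 1% = $76.73.
Line 2 (29.17, Galania, 1,803 liters, $199,123.32):
Base rate for 29.17 is 20% + $2.83/liter.
Additional duty on 29.17 from Galania: +12.1%. Applied ad valorem rate: 20% + 12.1% = 32.1%.
Duty = $199,123.32 × 32.1% + 1,803 × $2.83 = $69,021.08.
Line 3 (67.67, Naresta, 2,191 units, $326,678.10):
Base rate for 67.67 is $1.62/unit.
Origin Naresta qualifies under the Zoray–Naresta agreement and 67.67 is covered: preferential rate Free applies instead.
Duty = $326,678.10 × 0% = $0.00.
Total = $76.73 + $69,021.08 + $0.00 = $69,097.81.

$69,097.81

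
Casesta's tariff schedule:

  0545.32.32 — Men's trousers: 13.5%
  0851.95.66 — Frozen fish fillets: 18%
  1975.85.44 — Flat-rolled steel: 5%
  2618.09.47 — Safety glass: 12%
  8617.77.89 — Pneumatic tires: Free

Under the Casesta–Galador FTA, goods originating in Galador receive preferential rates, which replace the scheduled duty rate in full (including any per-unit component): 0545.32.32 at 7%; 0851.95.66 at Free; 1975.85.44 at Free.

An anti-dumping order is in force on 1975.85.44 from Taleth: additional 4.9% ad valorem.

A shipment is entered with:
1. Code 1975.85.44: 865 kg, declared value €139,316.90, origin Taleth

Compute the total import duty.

€13,792.37

Line 1 (1975.85.44, Taleth, 865 kg, €139,316.90):
Base rate for 1975.85.44 is 5%.
1975.85.44 has an FTA preferential rate, but origin Taleth is not Galador; base rate stands.
Additional duty on 1975.85.44 from Taleth: +4.9%. Applied ad valorem rate: 5% + 4.9% = 9.9%.
Duty = €139,316.90 × 9.9% = €13,792.37.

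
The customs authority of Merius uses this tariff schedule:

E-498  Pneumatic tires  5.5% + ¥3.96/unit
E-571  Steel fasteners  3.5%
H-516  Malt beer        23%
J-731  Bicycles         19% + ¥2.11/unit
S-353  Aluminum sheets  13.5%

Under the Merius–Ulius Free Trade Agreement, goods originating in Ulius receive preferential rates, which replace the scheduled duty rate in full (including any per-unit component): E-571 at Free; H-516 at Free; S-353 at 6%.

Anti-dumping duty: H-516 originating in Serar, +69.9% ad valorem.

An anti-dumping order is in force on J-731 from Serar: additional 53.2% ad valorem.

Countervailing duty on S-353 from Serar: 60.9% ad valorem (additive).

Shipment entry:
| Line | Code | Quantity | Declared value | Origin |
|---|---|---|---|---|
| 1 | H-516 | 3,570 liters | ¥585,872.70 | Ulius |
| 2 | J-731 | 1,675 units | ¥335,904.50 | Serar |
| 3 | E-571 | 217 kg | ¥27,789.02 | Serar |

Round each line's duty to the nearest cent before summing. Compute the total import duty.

¥247,029.92

Line 1 (H-516, Ulius, 3,570 liters, ¥585,872.70):
Base rate for H-516 is 23%.
Origin Ulius qualifies under the Merius–Ulius agreement and H-516 is covered: preferential rate Free applies instead.
The additional-duty order on H-516 targets Serar, not Ulius; it does not apply.
Duty = ¥585,872.70 × 0% = ¥0.00.
Line 2 (J-731, Serar, 1,675 units, ¥335,904.50):
Base rate for J-731 is 19% + ¥2.11/unit.
Additional duty on J-731 from Serar: +53.2%. Applied ad valorem rate: 19% + 53.2% = 72.2%.
Duty = ¥335,904.50 × 72.2% + 1,675 × ¥2.11 = ¥246,057.30.
Line 3 (E-571, Serar, 217 kg, ¥27,789.02):
Base rate for E-571 is 3.5%.
E-571 has an FTA preferential rate, but origin Serar is not Ulius; base rate stands.
Duty = ¥27,789.02 × 3.5% = ¥972.62.
Total = ¥0.00 + ¥246,057.30 + ¥972.62 = ¥247,029.92.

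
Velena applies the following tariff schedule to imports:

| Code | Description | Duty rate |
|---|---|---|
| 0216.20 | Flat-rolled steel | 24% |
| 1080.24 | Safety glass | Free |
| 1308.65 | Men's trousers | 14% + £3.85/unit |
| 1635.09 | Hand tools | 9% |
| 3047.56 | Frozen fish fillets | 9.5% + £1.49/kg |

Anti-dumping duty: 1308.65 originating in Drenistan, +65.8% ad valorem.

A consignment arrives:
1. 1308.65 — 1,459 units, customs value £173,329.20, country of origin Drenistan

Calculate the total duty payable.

£143,933.85

Line 1 (1308.65, Drenistan, 1,459 units, £173,329.20):
Base rate for 1308.65 is 14% + £3.85/unit.
Additional duty on 1308.65 from Drenistan: +65.8%. Applied ad valorem rate: 14% + 65.8% = 79.8%.
Duty = £173,329.20 × 79.8% + 1,459 × £3.85 = £143,933.85.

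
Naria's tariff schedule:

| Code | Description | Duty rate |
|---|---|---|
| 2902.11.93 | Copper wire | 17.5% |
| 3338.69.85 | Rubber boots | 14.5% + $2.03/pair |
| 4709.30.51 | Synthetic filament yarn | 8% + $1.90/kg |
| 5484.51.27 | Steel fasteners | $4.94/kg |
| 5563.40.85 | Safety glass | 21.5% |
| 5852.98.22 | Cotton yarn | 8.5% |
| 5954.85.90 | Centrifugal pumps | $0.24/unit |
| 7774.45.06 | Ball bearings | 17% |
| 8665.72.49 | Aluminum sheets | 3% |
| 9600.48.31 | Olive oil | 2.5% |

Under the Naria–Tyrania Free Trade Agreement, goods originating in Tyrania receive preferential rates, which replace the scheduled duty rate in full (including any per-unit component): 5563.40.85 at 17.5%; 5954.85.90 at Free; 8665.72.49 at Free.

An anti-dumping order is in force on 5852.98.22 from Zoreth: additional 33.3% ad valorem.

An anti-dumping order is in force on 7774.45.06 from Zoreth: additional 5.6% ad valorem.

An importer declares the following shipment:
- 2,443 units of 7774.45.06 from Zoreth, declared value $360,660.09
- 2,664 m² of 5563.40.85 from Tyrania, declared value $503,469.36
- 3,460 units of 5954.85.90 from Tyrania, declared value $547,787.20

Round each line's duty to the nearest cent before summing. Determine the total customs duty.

$169,616.32

Line 1 (7774.45.06, Zoreth, 2,443 units, $360,660.09):
Base rate for 7774.45.06 is 17%.
Additional duty on 7774.45.06 from Zoreth: +5.6%. Applied ad valorem rate: 17% + 5.6% = 22.6%.
Duty = $360,660.09 × 22.6% = $81,509.18.
Line 2 (5563.40.85, Tyrania, 2,664 m², $503,469.36):
Base rate for 5563.40.85 is 21.5%.
Origin Tyrania qualifies under the Naria–Tyrania agreement and 5563.40.85 is covered: preferential rate 17.5% applies instead.
Duty = $503,469.36 × 17.5% = $88,107.14.
Line 3 (5954.85.90, Tyrania, 3,460 units, $547,787.20):
Base rate for 5954.85.90 is $0.24/unit.
Origin Tyrania qualifies under the Naria–Tyrania agreement and 5954.85.90 is covered: preferential rate Free applies instead.
Duty = $547,787.20 × 0% = $0.00.
Total = $81,509.18 + $88,107.14 + $0.00 = $169,616.32.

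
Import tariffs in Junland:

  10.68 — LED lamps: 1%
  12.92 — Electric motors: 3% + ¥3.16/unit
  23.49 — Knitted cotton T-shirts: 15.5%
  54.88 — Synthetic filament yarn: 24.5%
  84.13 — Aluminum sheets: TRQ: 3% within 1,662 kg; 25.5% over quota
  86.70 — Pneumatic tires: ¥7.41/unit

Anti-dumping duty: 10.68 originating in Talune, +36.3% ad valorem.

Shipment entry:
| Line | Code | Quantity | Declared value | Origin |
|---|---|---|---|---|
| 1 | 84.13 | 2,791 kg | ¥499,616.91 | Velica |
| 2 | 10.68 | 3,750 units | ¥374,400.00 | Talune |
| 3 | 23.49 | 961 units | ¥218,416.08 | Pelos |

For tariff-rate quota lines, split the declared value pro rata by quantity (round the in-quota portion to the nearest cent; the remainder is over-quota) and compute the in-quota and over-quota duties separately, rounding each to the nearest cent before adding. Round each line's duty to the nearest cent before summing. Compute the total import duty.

Line 1 (84.13, Velica, 2,791 kg, ¥499,616.91):
Code 84.13 is under a tariff-rate quota (threshold 1,662 kg). In-quota: 1,662 kg at 3%; over-quota: 1,129 kg at 25.5%.
Pro-rata value split: in-quota = ¥499,616.91 × 1,662/2,791 = ¥297,514.62; over-quota = ¥499,616.91 − ¥297,514.62 = ¥202,102.29.
In-quota duty = ¥297,514.62 × 3% = ¥8,925.44. Over-quota duty = ¥202,102.29 × 25.5% = ¥51,536.08.
Line duty = ¥8,925.44 + ¥51,536.08 = ¥60,461.52.
Line 2 (10.68, Talune, 3,750 units, ¥374,400.00):
Base rate for 10.68 is 1%.
Additional duty on 10.68 from Talune: +36.3%. Applied ad valorem rate: 1% + 36.3% = 37.3%.
Duty = ¥374,400.00 × 37.3% = ¥139,651.20.
Line 3 (23.49, Pelos, 961 units, ¥218,416.08):
Base rate for 23.49 is 15.5%.
Duty = ¥218,416.08 × 15.5% = ¥33,854.49.
Total = ¥60,461.52 + ¥139,651.20 + ¥33,854.49 = ¥233,967.21.

¥233,967.21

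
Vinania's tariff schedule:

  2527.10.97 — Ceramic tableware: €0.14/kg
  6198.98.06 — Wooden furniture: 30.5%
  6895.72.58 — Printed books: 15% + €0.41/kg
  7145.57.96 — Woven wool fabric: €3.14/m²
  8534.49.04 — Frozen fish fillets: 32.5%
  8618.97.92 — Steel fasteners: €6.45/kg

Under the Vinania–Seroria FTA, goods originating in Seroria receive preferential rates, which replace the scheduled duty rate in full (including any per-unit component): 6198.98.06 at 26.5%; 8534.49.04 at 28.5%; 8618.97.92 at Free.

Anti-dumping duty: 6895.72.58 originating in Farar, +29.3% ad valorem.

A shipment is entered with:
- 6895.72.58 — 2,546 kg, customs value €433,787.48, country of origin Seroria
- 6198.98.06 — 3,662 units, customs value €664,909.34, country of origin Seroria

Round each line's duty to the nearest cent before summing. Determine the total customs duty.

Line 1 (6895.72.58, Seroria, 2,546 kg, €433,787.48):
Base rate for 6895.72.58 is 15% + €0.41/kg.
Origin Seroria is the FTA partner but 6895.72.58 is not on the preference list; base rate stands.
The additional-duty order on 6895.72.58 targets Farar, not Seroria; it does not apply.
Duty = €433,787.48 × 15% + 2,546 × €0.41 = €66,111.98.
Line 2 (6198.98.06, Seroria, 3,662 units, €664,909.34):
Base rate for 6198.98.06 is 30.5%.
Origin Seroria qualifies under the Vinania–Seroria agreement and 6198.98.06 is covered: preferential rate 26.5% applies instead.
Duty = €664,909.34 × 26.5% = €176,200.98.
Total = €66,111.98 + €176,200.98 = €242,312.96.

€242,312.96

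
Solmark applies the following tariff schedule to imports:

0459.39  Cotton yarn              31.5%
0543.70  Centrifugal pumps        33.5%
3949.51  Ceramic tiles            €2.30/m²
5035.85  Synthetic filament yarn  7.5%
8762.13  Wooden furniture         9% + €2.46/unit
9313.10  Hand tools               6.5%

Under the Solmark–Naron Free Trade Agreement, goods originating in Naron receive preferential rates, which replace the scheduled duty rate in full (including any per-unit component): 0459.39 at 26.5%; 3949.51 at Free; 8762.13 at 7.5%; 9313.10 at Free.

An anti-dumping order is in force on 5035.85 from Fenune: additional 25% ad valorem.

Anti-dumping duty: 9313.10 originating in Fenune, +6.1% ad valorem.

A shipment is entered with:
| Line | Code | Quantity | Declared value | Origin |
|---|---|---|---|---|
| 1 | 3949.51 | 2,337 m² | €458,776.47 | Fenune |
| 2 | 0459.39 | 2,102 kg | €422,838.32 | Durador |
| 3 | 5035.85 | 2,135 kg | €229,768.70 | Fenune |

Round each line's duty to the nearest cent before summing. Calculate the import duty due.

€213,244.00

Line 1 (3949.51, Fenune, 2,337 m², €458,776.47):
Base rate for 3949.51 is €2.30/m².
3949.51 has an FTA preferential rate, but origin Fenune is not Naron; base rate stands.
Duty = 2,337 × €2.30 = €5,375.10.
Line 2 (0459.39, Durador, 2,102 kg, €422,838.32):
Base rate for 0459.39 is 31.5%.
0459.39 has an FTA preferential rate, but origin Durador is not Naron; base rate stands.
Duty = €422,838.32 × 31.5% = €133,194.07.
Line 3 (5035.85, Fenune, 2,135 kg, €229,768.70):
Base rate for 5035.85 is 7.5%.
Additional duty on 5035.85 from Fenune: +25%. Applied ad valorem rate: 7.5% + 25% = 32.5%.
Duty = €229,768.70 × 32.5% = €74,674.83.
Total = €5,375.10 + €133,194.07 + €74,674.83 = €213,244.00.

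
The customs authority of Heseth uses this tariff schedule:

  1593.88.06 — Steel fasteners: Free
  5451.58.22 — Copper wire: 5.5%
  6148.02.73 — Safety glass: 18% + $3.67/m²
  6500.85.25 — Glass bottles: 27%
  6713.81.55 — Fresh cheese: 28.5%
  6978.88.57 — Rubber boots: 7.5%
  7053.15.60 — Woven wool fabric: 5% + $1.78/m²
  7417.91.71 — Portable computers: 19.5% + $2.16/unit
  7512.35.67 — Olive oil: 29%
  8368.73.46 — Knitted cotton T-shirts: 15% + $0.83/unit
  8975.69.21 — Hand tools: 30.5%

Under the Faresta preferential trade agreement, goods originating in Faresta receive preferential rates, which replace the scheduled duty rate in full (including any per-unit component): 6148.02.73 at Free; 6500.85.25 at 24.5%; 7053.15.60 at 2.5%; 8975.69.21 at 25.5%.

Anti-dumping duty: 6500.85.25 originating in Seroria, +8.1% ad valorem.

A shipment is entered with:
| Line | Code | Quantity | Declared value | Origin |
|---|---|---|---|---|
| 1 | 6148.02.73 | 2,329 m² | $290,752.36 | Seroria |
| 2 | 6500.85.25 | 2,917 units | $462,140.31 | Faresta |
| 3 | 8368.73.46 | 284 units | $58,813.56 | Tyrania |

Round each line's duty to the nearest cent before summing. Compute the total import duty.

Line 1 (6148.02.73, Seroria, 2,329 m², $290,752.36):
Base rate for 6148.02.73 is 18% + $3.67/m².
6148.02.73 has an FTA preferential rate, but origin Seroria is not Faresta; base rate stands.
Duty = $290,752.36 × 18% + 2,329 × $3.67 = $60,882.85.
Line 2 (6500.85.25, Faresta, 2,917 units, $462,140.31):
Base rate for 6500.85.25 is 27%.
Origin Faresta qualifies under the Heseth–Faresta agreement and 6500.85.25 is covered: preferential rate 24.5% applies instead.
The additional-duty order on 6500.85.25 targets Seroria, not Faresta; it does not apply.
Duty = $462,140.31 × 24.5% = $113,224.38.
Line 3 (8368.73.46, Tyrania, 284 units, $58,813.56):
Base rate for 8368.73.46 is 15% + $0.83/unit.
Duty = $58,813.56 × 15% + 284 × $0.83 = $9,057.75.
Total = $60,882.85 + $113,224.38 + $9,057.75 = $183,164.98.

$183,164.98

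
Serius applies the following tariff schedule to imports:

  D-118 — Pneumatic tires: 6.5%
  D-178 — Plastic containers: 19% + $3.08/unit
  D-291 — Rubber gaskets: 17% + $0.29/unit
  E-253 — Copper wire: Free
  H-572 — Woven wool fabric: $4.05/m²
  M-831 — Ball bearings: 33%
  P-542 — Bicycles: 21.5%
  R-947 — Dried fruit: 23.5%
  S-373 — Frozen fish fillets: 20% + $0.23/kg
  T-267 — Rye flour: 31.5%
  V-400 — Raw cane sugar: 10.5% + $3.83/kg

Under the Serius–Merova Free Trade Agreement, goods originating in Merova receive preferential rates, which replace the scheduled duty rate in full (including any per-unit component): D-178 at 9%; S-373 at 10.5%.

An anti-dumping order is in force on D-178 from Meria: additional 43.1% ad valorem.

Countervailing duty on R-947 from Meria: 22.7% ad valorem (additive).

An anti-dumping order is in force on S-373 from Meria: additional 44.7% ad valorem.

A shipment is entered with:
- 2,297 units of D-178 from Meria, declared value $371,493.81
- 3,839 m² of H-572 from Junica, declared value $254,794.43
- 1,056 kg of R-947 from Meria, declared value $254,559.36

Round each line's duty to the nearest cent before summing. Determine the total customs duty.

Line 1 (D-178, Meria, 2,297 units, $371,493.81):
Base rate for D-178 is 19% + $3.08/unit.
D-178 has an FTA preferential rate, but origin Meria is not Merova; base rate stands.
Additional duty on D-178 from Meria: +43.1%. Applied ad valorem rate: 19% + 43.1% = 62.1%.
Duty = $371,493.81 × 62.1% + 2,297 × $3.08 = $237,772.42.
Line 2 (H-572, Junica, 3,839 m², $254,794.43):
Base rate for H-572 is $4.05/m².
Duty = 3,839 × $4.05 = $15,547.95.
Line 3 (R-947, Meria, 1,056 kg, $254,559.36):
Base rate for R-947 is 23.5%.
Additional duty on R-947 from Meria: +22.7%. Applied ad valorem rate: 23.5% + 22.7% = 46.2%.
Duty = $254,559.36 × 46.2% = $117,606.42.
Total = $237,772.42 + $15,547.95 + $117,606.42 = $370,926.79.

$370,926.79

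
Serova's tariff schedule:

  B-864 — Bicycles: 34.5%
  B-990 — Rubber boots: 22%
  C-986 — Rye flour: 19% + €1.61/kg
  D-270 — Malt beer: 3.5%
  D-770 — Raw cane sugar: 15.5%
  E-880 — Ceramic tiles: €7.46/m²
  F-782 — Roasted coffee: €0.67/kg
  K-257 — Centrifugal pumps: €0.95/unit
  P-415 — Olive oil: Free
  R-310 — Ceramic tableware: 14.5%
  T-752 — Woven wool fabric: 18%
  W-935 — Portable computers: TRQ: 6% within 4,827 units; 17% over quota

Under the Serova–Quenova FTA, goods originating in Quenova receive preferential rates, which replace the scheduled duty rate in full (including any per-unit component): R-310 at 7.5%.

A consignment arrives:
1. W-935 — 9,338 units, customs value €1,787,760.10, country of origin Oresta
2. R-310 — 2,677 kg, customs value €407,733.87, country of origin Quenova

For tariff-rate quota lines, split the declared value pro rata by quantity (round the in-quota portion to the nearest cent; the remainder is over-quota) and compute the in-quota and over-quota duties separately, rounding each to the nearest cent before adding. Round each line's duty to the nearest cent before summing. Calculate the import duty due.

€232,845.05

Line 1 (W-935, Oresta, 9,338 units, €1,787,760.10):
Code W-935 is under a tariff-rate quota (threshold 4,827 units). In-quota: 4,827 units at 6%; over-quota: 4,511 units at 17%.
Pro-rata value split: in-quota = €1,787,760.10 × 4,827/9,338 = €924,129.15; over-quota = €1,787,760.10 − €924,129.15 = €863,630.95.
In-quota duty = €924,129.15 × 6% = €55,447.75. Over-quota duty = €863,630.95 × 17% = €146,817.26.
Line duty = €55,447.75 + €146,817.26 = €202,265.01.
Line 2 (R-310, Quenova, 2,677 kg, €407,733.87):
Base rate for R-310 is 14.5%.
Origin Quenova qualifies under the Serova–Quenova agreement and R-310 is covered: preferential rate 7.5% applies instead.
Duty = €407,733.87 × 7.5% = €30,580.04.
Total = €202,265.01 + €30,580.04 = €232,845.05.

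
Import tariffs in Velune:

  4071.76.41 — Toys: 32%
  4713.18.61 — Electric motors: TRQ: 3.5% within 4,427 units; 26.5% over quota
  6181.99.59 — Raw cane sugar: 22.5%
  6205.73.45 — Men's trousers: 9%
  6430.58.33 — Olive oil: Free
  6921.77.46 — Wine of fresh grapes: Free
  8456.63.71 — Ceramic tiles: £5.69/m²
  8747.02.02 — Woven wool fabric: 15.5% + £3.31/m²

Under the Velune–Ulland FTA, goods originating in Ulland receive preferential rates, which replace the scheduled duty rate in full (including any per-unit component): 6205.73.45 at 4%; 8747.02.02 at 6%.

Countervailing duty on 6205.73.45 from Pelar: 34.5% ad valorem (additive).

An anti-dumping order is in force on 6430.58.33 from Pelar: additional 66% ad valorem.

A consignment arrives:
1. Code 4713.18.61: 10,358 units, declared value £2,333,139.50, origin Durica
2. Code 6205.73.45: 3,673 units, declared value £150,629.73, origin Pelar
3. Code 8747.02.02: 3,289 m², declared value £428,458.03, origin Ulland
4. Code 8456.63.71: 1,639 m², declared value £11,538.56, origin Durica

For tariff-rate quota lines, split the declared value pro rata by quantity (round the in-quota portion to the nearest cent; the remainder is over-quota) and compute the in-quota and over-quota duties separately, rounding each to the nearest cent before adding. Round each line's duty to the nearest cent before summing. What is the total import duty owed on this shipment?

£489,487.48

Line 1 (4713.18.61, Durica, 10,358 units, £2,333,139.50):
Code 4713.18.61 is under a tariff-rate quota (threshold 4,427 units). In-quota: 4,427 units at 3.5%; over-quota: 5,931 units at 26.5%.
Pro-rata value split: in-quota = £2,333,139.50 × 4,427/10,358 = £997,181.75; over-quota = £2,333,139.50 − £997,181.75 = £1,335,957.75.
In-quota duty = £997,181.75 × 3.5% = £34,901.36. Over-quota duty = £1,335,957.75 × 26.5% = £354,028.80.
Line duty = £34,901.36 + £354,028.80 = £388,930.16.
Line 2 (6205.73.45, Pelar, 3,673 units, £150,629.73):
Base rate for 6205.73.45 is 9%.
6205.73.45 has an FTA preferential rate, but origin Pelar is not Ulland; base rate stands.
Additional duty on 6205.73.45 from Pelar: +34.5%. Applied ad valorem rate: 9% + 34.5% = 43.5%.
Duty = £150,629.73 × 43.5% = £65,523.93.
Line 3 (8747.02.02, Ulland, 3,289 m², £428,458.03):
Base rate for 8747.02.02 is 15.5% + £3.31/m².
Origin Ulland qualifies under the Velune–Ulland agreement and 8747.02.02 is covered: preferential rate 6% applies instead.
Duty = £428,458.03 × 6% = £25,707.48.
Line 4 (8456.63.71, Durica, 1,639 m², £11,538.56):
Base rate for 8456.63.71 is £5.69/m².
Duty = 1,639 × £5.69 = £9,325.91.
Total = £388,930.16 + £65,523.93 + £25,707.48 + £9,325.91 = £489,487.48.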